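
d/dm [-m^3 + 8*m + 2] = 8 - 3*m^2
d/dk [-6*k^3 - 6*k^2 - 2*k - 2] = -18*k^2 - 12*k - 2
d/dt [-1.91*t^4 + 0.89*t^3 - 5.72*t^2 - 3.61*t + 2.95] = -7.64*t^3 + 2.67*t^2 - 11.44*t - 3.61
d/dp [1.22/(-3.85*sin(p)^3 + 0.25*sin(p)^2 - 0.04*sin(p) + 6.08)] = (14.091*sin(p)^2 - 0.61*sin(p) + 0.0488)*cos(p)/(3.85*sin(p)^3 - 0.25*sin(p)^2 + 0.04*sin(p) - 6.08)^2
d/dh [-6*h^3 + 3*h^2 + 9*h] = -18*h^2 + 6*h + 9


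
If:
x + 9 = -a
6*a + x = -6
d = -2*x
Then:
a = 3/5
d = 96/5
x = -48/5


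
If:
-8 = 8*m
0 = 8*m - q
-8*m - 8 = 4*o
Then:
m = -1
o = 0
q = -8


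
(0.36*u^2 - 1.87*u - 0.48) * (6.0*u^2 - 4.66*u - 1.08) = 2.16*u^4 - 12.8976*u^3 + 5.4454*u^2 + 4.2564*u + 0.5184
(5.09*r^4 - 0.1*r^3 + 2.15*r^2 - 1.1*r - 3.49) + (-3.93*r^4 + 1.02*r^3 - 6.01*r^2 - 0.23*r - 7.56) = 1.16*r^4 + 0.92*r^3 - 3.86*r^2 - 1.33*r - 11.05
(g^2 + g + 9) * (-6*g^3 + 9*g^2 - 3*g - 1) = -6*g^5 + 3*g^4 - 48*g^3 + 77*g^2 - 28*g - 9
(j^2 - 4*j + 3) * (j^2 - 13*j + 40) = j^4 - 17*j^3 + 95*j^2 - 199*j + 120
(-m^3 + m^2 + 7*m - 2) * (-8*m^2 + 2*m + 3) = 8*m^5 - 10*m^4 - 57*m^3 + 33*m^2 + 17*m - 6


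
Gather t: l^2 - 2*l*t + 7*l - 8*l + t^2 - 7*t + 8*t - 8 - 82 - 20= l^2 - l + t^2 + t*(1 - 2*l) - 110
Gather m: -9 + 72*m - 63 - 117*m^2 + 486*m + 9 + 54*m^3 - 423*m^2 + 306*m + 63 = 54*m^3 - 540*m^2 + 864*m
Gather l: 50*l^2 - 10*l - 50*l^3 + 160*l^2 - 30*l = -50*l^3 + 210*l^2 - 40*l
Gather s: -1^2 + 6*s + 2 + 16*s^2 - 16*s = 16*s^2 - 10*s + 1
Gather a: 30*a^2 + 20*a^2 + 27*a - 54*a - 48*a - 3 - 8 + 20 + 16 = 50*a^2 - 75*a + 25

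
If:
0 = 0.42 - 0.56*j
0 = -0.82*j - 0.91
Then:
No Solution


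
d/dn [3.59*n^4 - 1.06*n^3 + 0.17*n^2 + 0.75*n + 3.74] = 14.36*n^3 - 3.18*n^2 + 0.34*n + 0.75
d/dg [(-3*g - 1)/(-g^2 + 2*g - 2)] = (-3*g^2 - 2*g + 8)/(g^4 - 4*g^3 + 8*g^2 - 8*g + 4)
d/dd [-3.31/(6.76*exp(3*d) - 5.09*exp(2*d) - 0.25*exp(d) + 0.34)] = (67.1268*exp(2*d) - 33.6958*exp(d) - 0.8275)*exp(d)/(6.76*exp(3*d) - 5.09*exp(2*d) - 0.25*exp(d) + 0.34)^2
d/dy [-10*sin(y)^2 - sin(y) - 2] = -(20*sin(y) + 1)*cos(y)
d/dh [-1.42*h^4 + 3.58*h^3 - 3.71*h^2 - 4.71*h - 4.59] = -5.68*h^3 + 10.74*h^2 - 7.42*h - 4.71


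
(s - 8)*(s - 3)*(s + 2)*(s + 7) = s^4 - 2*s^3 - 61*s^2 + 62*s + 336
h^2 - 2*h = h*(h - 2)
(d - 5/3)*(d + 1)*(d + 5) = d^3 + 13*d^2/3 - 5*d - 25/3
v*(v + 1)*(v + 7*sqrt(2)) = v^3 + v^2 + 7*sqrt(2)*v^2 + 7*sqrt(2)*v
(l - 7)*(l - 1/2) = l^2 - 15*l/2 + 7/2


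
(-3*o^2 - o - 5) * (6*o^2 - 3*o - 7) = -18*o^4 + 3*o^3 - 6*o^2 + 22*o + 35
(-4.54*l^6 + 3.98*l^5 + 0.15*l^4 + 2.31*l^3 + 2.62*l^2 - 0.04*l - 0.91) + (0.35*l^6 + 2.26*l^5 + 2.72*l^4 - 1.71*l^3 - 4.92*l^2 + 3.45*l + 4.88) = -4.19*l^6 + 6.24*l^5 + 2.87*l^4 + 0.6*l^3 - 2.3*l^2 + 3.41*l + 3.97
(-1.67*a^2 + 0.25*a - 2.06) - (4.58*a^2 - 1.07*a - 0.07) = -6.25*a^2 + 1.32*a - 1.99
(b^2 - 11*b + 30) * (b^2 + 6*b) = b^4 - 5*b^3 - 36*b^2 + 180*b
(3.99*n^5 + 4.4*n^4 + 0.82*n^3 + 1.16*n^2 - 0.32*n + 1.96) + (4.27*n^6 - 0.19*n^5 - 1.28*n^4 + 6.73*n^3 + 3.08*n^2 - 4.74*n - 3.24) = 4.27*n^6 + 3.8*n^5 + 3.12*n^4 + 7.55*n^3 + 4.24*n^2 - 5.06*n - 1.28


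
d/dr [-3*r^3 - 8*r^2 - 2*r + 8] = -9*r^2 - 16*r - 2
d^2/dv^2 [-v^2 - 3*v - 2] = -2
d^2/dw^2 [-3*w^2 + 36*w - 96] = -6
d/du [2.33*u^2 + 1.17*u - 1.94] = 4.66*u + 1.17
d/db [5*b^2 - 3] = 10*b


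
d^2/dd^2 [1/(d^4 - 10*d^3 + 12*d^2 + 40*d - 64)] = 4*(3*(-d^2 + 5*d - 2)*(d^4 - 10*d^3 + 12*d^2 + 40*d - 64) + 2*(2*d^3 - 15*d^2 + 12*d + 20)^2)/(d^4 - 10*d^3 + 12*d^2 + 40*d - 64)^3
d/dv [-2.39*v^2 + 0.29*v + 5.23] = 0.29 - 4.78*v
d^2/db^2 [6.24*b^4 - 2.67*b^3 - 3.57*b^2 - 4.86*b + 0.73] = 74.88*b^2 - 16.02*b - 7.14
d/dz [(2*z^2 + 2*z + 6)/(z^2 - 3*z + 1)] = 4*(-2*z^2 - 2*z + 5)/(z^4 - 6*z^3 + 11*z^2 - 6*z + 1)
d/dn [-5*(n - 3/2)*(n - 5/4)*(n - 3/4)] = -15*n^2 + 35*n - 315/16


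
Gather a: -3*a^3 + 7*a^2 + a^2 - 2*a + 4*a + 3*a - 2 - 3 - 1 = -3*a^3 + 8*a^2 + 5*a - 6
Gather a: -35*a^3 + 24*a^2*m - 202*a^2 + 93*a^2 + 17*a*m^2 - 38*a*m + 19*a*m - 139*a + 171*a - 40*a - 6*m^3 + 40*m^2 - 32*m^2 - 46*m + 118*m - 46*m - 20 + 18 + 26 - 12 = -35*a^3 + a^2*(24*m - 109) + a*(17*m^2 - 19*m - 8) - 6*m^3 + 8*m^2 + 26*m + 12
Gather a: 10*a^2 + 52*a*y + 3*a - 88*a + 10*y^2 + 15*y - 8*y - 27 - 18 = 10*a^2 + a*(52*y - 85) + 10*y^2 + 7*y - 45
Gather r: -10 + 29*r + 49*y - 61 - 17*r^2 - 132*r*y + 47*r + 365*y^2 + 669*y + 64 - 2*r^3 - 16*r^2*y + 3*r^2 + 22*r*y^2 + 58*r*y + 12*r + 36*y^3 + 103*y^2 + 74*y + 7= -2*r^3 + r^2*(-16*y - 14) + r*(22*y^2 - 74*y + 88) + 36*y^3 + 468*y^2 + 792*y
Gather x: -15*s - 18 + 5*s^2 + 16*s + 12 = 5*s^2 + s - 6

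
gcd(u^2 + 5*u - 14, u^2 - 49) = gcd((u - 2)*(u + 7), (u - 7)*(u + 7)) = u + 7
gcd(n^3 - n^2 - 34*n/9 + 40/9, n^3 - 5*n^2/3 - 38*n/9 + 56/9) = n^2 + 2*n/3 - 8/3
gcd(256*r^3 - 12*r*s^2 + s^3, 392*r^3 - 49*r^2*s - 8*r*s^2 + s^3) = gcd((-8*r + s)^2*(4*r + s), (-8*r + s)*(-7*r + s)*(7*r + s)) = 8*r - s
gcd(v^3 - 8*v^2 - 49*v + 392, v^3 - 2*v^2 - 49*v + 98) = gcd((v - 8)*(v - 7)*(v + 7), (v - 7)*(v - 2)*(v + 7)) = v^2 - 49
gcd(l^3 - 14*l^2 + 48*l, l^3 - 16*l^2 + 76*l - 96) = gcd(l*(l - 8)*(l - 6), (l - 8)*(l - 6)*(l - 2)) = l^2 - 14*l + 48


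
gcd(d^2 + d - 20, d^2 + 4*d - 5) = d + 5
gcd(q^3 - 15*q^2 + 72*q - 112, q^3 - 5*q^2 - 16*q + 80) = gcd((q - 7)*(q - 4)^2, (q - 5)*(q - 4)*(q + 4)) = q - 4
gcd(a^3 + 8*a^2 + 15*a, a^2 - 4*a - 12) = 1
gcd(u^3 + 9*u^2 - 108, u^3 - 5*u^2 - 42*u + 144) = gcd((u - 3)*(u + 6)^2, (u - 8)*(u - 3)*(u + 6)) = u^2 + 3*u - 18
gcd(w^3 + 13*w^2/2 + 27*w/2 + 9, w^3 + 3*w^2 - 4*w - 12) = w^2 + 5*w + 6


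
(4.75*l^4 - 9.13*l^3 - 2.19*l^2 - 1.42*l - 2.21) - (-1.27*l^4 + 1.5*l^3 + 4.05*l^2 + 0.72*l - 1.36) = 6.02*l^4 - 10.63*l^3 - 6.24*l^2 - 2.14*l - 0.85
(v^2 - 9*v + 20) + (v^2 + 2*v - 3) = 2*v^2 - 7*v + 17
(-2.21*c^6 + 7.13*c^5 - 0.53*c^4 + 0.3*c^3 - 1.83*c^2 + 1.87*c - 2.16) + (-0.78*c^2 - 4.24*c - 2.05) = -2.21*c^6 + 7.13*c^5 - 0.53*c^4 + 0.3*c^3 - 2.61*c^2 - 2.37*c - 4.21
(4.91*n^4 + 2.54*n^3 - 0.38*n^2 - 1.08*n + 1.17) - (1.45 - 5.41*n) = 4.91*n^4 + 2.54*n^3 - 0.38*n^2 + 4.33*n - 0.28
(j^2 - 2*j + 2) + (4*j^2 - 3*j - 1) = 5*j^2 - 5*j + 1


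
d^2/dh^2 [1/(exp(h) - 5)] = (exp(h) + 5)*exp(h)/(exp(h) - 5)^3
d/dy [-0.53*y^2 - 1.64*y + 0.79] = -1.06*y - 1.64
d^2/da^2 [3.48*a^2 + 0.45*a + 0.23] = 6.96000000000000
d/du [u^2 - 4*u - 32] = 2*u - 4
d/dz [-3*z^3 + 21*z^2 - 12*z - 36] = -9*z^2 + 42*z - 12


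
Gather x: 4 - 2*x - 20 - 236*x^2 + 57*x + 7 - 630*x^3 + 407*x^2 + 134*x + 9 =-630*x^3 + 171*x^2 + 189*x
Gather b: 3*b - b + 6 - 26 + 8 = 2*b - 12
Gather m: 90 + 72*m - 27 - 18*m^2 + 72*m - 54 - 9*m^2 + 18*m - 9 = -27*m^2 + 162*m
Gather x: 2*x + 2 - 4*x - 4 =-2*x - 2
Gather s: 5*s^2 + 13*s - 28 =5*s^2 + 13*s - 28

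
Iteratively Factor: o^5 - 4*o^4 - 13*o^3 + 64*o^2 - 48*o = (o + 4)*(o^4 - 8*o^3 + 19*o^2 - 12*o) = o*(o + 4)*(o^3 - 8*o^2 + 19*o - 12) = o*(o - 3)*(o + 4)*(o^2 - 5*o + 4) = o*(o - 3)*(o - 1)*(o + 4)*(o - 4)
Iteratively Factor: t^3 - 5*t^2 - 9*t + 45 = (t - 5)*(t^2 - 9) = (t - 5)*(t + 3)*(t - 3)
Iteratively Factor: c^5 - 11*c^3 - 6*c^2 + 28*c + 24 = (c - 3)*(c^4 + 3*c^3 - 2*c^2 - 12*c - 8) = (c - 3)*(c + 2)*(c^3 + c^2 - 4*c - 4) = (c - 3)*(c - 2)*(c + 2)*(c^2 + 3*c + 2) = (c - 3)*(c - 2)*(c + 1)*(c + 2)*(c + 2)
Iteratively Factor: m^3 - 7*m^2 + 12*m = (m)*(m^2 - 7*m + 12) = m*(m - 3)*(m - 4)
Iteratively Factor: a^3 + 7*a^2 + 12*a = (a + 4)*(a^2 + 3*a) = (a + 3)*(a + 4)*(a)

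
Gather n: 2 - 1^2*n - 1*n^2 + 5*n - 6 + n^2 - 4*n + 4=0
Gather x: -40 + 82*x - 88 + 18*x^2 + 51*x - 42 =18*x^2 + 133*x - 170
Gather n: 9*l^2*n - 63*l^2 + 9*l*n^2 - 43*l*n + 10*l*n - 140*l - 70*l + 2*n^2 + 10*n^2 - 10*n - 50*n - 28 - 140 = -63*l^2 - 210*l + n^2*(9*l + 12) + n*(9*l^2 - 33*l - 60) - 168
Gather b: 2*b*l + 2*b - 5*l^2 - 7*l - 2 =b*(2*l + 2) - 5*l^2 - 7*l - 2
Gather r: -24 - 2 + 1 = -25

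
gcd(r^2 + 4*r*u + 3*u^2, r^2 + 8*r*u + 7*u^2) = r + u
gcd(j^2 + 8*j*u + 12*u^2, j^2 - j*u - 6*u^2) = j + 2*u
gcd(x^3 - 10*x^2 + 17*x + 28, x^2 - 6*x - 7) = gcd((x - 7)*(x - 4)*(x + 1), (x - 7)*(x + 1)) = x^2 - 6*x - 7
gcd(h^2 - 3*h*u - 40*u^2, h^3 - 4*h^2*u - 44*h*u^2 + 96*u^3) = -h + 8*u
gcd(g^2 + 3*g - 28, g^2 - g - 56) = g + 7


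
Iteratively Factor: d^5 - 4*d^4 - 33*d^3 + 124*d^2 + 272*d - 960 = (d - 5)*(d^4 + d^3 - 28*d^2 - 16*d + 192) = (d - 5)*(d + 4)*(d^3 - 3*d^2 - 16*d + 48) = (d - 5)*(d - 4)*(d + 4)*(d^2 + d - 12) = (d - 5)*(d - 4)*(d + 4)^2*(d - 3)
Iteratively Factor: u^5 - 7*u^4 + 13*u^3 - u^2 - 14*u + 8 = (u - 1)*(u^4 - 6*u^3 + 7*u^2 + 6*u - 8) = (u - 2)*(u - 1)*(u^3 - 4*u^2 - u + 4) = (u - 2)*(u - 1)^2*(u^2 - 3*u - 4) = (u - 2)*(u - 1)^2*(u + 1)*(u - 4)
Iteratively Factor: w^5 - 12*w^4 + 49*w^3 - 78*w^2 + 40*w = (w)*(w^4 - 12*w^3 + 49*w^2 - 78*w + 40) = w*(w - 1)*(w^3 - 11*w^2 + 38*w - 40) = w*(w - 4)*(w - 1)*(w^2 - 7*w + 10) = w*(w - 5)*(w - 4)*(w - 1)*(w - 2)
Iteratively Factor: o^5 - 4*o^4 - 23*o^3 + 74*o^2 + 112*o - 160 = (o - 4)*(o^4 - 23*o^2 - 18*o + 40) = (o - 4)*(o + 4)*(o^3 - 4*o^2 - 7*o + 10) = (o - 4)*(o + 2)*(o + 4)*(o^2 - 6*o + 5) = (o - 5)*(o - 4)*(o + 2)*(o + 4)*(o - 1)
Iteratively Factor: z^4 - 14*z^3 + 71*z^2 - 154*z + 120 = (z - 5)*(z^3 - 9*z^2 + 26*z - 24) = (z - 5)*(z - 2)*(z^2 - 7*z + 12) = (z - 5)*(z - 3)*(z - 2)*(z - 4)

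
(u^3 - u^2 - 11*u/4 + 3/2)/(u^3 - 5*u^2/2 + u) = (u + 3/2)/u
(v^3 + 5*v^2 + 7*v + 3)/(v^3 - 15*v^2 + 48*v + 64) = (v^2 + 4*v + 3)/(v^2 - 16*v + 64)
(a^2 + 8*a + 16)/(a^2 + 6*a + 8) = (a + 4)/(a + 2)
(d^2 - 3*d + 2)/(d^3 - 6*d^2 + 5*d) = (d - 2)/(d*(d - 5))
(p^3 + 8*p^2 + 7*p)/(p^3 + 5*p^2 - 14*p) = (p + 1)/(p - 2)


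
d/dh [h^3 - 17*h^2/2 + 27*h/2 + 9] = 3*h^2 - 17*h + 27/2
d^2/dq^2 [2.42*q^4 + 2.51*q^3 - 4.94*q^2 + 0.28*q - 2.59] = 29.04*q^2 + 15.06*q - 9.88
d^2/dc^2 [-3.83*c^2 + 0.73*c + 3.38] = -7.66000000000000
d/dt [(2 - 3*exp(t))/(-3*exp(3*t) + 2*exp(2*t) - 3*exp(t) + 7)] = (-18*exp(3*t) + 24*exp(2*t) - 8*exp(t) - 15)*exp(t)/(9*exp(6*t) - 12*exp(5*t) + 22*exp(4*t) - 54*exp(3*t) + 37*exp(2*t) - 42*exp(t) + 49)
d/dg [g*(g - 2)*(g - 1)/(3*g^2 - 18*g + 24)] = (g^2 - 8*g + 4)/(3*(g^2 - 8*g + 16))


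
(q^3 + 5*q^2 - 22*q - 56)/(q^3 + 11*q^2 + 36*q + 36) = (q^2 + 3*q - 28)/(q^2 + 9*q + 18)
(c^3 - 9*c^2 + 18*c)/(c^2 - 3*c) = c - 6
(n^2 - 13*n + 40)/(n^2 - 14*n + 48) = (n - 5)/(n - 6)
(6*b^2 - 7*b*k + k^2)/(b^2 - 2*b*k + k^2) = (6*b - k)/(b - k)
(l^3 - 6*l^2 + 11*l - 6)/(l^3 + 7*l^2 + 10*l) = (l^3 - 6*l^2 + 11*l - 6)/(l*(l^2 + 7*l + 10))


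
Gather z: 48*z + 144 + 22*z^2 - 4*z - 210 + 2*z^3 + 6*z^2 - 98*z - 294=2*z^3 + 28*z^2 - 54*z - 360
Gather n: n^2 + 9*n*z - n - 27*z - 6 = n^2 + n*(9*z - 1) - 27*z - 6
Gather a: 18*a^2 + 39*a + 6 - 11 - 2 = 18*a^2 + 39*a - 7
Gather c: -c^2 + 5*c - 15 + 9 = -c^2 + 5*c - 6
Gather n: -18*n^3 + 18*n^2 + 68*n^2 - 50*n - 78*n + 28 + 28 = -18*n^3 + 86*n^2 - 128*n + 56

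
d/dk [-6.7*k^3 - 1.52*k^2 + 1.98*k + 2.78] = -20.1*k^2 - 3.04*k + 1.98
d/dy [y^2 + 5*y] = 2*y + 5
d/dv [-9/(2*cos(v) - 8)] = -9*sin(v)/(2*(cos(v) - 4)^2)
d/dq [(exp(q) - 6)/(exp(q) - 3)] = 3*exp(q)/(exp(q) - 3)^2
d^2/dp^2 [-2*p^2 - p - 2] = -4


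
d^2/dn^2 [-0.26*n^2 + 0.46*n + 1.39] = -0.520000000000000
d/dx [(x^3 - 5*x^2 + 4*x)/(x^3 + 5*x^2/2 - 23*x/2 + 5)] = 2*(15*x^4 - 62*x^3 + 125*x^2 - 100*x + 40)/(4*x^6 + 20*x^5 - 67*x^4 - 190*x^3 + 629*x^2 - 460*x + 100)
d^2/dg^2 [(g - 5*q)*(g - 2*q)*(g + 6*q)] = 6*g - 2*q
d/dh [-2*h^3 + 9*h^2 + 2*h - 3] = -6*h^2 + 18*h + 2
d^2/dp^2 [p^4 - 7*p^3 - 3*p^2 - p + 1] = 12*p^2 - 42*p - 6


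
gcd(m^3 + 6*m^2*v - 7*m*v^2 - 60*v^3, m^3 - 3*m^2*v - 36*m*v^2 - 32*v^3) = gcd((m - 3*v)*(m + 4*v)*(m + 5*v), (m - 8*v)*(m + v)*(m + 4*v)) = m + 4*v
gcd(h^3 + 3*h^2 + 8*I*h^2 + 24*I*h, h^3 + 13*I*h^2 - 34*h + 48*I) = h + 8*I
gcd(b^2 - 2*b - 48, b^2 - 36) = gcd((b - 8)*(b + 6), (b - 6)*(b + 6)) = b + 6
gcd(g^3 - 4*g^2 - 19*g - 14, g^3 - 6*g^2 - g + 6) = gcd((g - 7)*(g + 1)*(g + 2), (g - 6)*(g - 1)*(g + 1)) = g + 1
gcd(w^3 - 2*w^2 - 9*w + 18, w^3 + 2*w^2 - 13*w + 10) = w - 2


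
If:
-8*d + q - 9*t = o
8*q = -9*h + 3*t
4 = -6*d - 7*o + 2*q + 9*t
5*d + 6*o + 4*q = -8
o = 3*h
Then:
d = 220/117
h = -406/351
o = -406/117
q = 100/117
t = -418/351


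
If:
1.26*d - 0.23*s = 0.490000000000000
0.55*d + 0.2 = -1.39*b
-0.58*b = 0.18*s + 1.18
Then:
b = 0.23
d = -0.94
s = -7.29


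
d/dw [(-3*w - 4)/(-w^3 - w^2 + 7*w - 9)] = (3*w^3 + 3*w^2 - 21*w - (3*w + 4)*(3*w^2 + 2*w - 7) + 27)/(w^3 + w^2 - 7*w + 9)^2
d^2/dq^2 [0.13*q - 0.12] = 0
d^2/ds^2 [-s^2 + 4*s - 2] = -2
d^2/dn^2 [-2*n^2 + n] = -4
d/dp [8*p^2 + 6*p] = 16*p + 6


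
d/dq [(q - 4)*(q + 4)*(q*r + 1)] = 3*q^2*r + 2*q - 16*r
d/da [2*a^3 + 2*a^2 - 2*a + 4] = 6*a^2 + 4*a - 2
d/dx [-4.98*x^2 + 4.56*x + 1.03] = 4.56 - 9.96*x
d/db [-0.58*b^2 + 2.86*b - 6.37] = 2.86 - 1.16*b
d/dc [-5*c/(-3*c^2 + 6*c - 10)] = 5*(10 - 3*c^2)/(9*c^4 - 36*c^3 + 96*c^2 - 120*c + 100)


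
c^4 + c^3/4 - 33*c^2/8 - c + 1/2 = (c - 2)*(c - 1/4)*(c + 1/2)*(c + 2)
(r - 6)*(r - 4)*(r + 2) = r^3 - 8*r^2 + 4*r + 48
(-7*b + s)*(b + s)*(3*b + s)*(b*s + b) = -21*b^4*s - 21*b^4 - 25*b^3*s^2 - 25*b^3*s - 3*b^2*s^3 - 3*b^2*s^2 + b*s^4 + b*s^3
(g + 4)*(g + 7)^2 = g^3 + 18*g^2 + 105*g + 196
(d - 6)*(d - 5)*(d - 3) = d^3 - 14*d^2 + 63*d - 90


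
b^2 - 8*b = b*(b - 8)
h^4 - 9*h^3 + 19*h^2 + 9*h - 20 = (h - 5)*(h - 4)*(h - 1)*(h + 1)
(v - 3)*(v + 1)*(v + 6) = v^3 + 4*v^2 - 15*v - 18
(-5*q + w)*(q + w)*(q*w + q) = -5*q^3*w - 5*q^3 - 4*q^2*w^2 - 4*q^2*w + q*w^3 + q*w^2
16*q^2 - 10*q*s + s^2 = (-8*q + s)*(-2*q + s)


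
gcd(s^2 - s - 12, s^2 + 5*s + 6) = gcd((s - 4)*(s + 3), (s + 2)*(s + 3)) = s + 3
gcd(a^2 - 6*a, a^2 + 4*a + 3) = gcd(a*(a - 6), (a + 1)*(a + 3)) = 1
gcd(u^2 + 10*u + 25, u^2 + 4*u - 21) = 1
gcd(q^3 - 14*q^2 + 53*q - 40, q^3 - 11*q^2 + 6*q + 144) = q - 8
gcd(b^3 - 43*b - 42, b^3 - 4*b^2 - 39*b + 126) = b^2 - b - 42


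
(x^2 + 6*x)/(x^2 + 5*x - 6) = x/(x - 1)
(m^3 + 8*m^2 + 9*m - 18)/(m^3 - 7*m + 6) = (m + 6)/(m - 2)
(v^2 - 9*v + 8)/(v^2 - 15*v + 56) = (v - 1)/(v - 7)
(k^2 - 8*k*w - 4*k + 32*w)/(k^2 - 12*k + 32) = (k - 8*w)/(k - 8)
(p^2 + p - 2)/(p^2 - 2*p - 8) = (p - 1)/(p - 4)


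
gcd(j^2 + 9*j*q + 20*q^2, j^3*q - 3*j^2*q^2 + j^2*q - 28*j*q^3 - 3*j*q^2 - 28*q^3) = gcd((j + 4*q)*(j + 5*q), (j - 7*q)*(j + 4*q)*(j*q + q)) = j + 4*q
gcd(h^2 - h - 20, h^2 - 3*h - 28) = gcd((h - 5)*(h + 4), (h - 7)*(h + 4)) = h + 4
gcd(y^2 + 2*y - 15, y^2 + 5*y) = y + 5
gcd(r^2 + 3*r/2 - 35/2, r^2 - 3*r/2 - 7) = r - 7/2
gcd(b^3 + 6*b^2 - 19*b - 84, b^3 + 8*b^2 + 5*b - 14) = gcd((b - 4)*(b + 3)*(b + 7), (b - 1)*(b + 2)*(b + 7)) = b + 7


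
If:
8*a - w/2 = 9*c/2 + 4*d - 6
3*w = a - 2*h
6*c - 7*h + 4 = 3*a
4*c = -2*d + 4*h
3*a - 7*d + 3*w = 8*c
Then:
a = -284/367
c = -2504/1101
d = 2704/1101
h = -384/367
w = 484/1101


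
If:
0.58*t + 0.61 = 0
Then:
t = -1.05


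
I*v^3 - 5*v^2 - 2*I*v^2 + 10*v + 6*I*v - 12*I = (v - 2)*(v + 6*I)*(I*v + 1)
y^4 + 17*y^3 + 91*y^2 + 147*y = y*(y + 3)*(y + 7)^2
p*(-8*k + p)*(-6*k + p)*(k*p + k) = 48*k^3*p^2 + 48*k^3*p - 14*k^2*p^3 - 14*k^2*p^2 + k*p^4 + k*p^3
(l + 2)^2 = l^2 + 4*l + 4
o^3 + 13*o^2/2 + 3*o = o*(o + 1/2)*(o + 6)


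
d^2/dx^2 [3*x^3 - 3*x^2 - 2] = 18*x - 6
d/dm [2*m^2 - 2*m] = 4*m - 2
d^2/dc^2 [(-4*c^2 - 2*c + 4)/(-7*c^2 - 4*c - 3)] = 4*(-7*c^3 - 420*c^2 - 231*c + 16)/(343*c^6 + 588*c^5 + 777*c^4 + 568*c^3 + 333*c^2 + 108*c + 27)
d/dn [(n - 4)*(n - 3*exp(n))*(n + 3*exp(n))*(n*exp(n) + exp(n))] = (n^4 + n^3 - 27*n^2*exp(2*n) - 13*n^2 + 63*n*exp(2*n) - 8*n + 135*exp(2*n))*exp(n)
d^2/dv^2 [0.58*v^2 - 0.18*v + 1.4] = 1.16000000000000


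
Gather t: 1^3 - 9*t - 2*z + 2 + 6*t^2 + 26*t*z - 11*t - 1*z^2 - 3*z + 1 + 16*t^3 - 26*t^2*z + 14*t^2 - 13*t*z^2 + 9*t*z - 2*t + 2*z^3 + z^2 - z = 16*t^3 + t^2*(20 - 26*z) + t*(-13*z^2 + 35*z - 22) + 2*z^3 - 6*z + 4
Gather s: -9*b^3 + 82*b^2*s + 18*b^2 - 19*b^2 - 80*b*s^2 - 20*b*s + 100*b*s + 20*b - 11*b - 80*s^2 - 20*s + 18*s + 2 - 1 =-9*b^3 - b^2 + 9*b + s^2*(-80*b - 80) + s*(82*b^2 + 80*b - 2) + 1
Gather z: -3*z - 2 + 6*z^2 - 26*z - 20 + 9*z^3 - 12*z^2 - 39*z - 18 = 9*z^3 - 6*z^2 - 68*z - 40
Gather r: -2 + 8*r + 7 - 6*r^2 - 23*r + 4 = -6*r^2 - 15*r + 9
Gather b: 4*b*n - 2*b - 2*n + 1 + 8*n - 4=b*(4*n - 2) + 6*n - 3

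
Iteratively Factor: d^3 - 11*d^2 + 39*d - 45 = (d - 5)*(d^2 - 6*d + 9) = (d - 5)*(d - 3)*(d - 3)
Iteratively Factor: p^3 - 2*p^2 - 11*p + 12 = (p - 4)*(p^2 + 2*p - 3) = (p - 4)*(p + 3)*(p - 1)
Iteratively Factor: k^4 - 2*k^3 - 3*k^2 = (k + 1)*(k^3 - 3*k^2) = (k - 3)*(k + 1)*(k^2) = k*(k - 3)*(k + 1)*(k)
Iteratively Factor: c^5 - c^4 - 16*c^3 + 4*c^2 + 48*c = (c + 3)*(c^4 - 4*c^3 - 4*c^2 + 16*c) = (c + 2)*(c + 3)*(c^3 - 6*c^2 + 8*c) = (c - 2)*(c + 2)*(c + 3)*(c^2 - 4*c) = c*(c - 2)*(c + 2)*(c + 3)*(c - 4)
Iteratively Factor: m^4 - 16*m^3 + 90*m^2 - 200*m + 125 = (m - 1)*(m^3 - 15*m^2 + 75*m - 125) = (m - 5)*(m - 1)*(m^2 - 10*m + 25) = (m - 5)^2*(m - 1)*(m - 5)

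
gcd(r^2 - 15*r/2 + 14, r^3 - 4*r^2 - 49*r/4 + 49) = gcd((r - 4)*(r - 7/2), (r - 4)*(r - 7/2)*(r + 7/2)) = r^2 - 15*r/2 + 14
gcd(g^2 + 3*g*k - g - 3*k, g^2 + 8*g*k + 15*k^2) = g + 3*k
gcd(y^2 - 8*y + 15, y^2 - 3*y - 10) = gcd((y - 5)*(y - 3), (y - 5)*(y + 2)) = y - 5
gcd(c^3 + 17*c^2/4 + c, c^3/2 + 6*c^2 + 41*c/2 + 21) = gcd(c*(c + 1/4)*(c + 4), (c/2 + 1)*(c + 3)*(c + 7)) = 1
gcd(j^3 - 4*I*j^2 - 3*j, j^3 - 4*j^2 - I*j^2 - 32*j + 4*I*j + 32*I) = j - I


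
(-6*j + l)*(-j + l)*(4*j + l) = 24*j^3 - 22*j^2*l - 3*j*l^2 + l^3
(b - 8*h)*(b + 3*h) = b^2 - 5*b*h - 24*h^2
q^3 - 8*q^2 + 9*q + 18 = (q - 6)*(q - 3)*(q + 1)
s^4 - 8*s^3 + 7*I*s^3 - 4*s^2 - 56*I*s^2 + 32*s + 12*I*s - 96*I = (s - 8)*(s - I)*(s + 2*I)*(s + 6*I)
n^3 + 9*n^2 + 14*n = n*(n + 2)*(n + 7)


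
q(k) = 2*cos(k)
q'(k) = -2*sin(k)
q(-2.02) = -0.87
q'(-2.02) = 1.80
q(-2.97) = -1.97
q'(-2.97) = 0.34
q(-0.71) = 1.52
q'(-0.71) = 1.30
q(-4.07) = -1.20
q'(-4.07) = -1.60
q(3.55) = -1.84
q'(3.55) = 0.79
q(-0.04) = 2.00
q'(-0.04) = 0.08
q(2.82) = -1.90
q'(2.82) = -0.63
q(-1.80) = -0.45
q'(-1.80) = 1.95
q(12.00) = 1.69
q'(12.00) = 1.07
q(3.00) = -1.98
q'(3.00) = -0.28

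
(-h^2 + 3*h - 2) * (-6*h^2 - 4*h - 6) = 6*h^4 - 14*h^3 + 6*h^2 - 10*h + 12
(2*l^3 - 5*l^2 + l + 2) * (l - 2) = 2*l^4 - 9*l^3 + 11*l^2 - 4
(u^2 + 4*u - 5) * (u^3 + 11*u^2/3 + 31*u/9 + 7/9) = u^5 + 23*u^4/3 + 118*u^3/9 - 34*u^2/9 - 127*u/9 - 35/9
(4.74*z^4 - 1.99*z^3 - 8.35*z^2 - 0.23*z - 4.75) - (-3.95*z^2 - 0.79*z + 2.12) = 4.74*z^4 - 1.99*z^3 - 4.4*z^2 + 0.56*z - 6.87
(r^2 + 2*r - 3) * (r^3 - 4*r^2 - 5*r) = r^5 - 2*r^4 - 16*r^3 + 2*r^2 + 15*r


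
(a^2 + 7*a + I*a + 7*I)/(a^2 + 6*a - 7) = (a + I)/(a - 1)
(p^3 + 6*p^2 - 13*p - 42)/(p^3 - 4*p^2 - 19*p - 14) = (p^2 + 4*p - 21)/(p^2 - 6*p - 7)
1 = 1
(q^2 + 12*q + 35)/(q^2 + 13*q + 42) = (q + 5)/(q + 6)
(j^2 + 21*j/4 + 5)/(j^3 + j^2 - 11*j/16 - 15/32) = 8*(j + 4)/(8*j^2 - 2*j - 3)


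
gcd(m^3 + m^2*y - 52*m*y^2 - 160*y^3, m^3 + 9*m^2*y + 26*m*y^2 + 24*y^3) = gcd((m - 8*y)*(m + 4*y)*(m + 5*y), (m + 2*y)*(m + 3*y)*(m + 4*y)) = m + 4*y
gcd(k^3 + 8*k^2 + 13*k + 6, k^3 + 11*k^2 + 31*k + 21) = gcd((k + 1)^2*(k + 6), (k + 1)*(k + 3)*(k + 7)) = k + 1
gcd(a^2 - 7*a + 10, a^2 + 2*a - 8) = a - 2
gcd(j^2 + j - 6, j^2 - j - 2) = j - 2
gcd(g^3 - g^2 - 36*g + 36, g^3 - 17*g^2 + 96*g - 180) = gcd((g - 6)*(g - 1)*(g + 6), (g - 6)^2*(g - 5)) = g - 6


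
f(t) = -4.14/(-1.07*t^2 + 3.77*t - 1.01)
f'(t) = -4.14*(2.14*t - 3.77)/(-1.07*t^2 + 3.77*t - 1.01)^2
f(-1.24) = 0.56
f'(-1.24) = 0.49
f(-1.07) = 0.66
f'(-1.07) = 0.64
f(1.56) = -1.83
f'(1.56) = 0.35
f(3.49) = 4.68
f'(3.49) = -19.53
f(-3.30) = 0.16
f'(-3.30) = 0.07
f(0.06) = 5.26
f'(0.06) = 24.30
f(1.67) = -1.80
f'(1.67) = 0.15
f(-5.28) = 0.08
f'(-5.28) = 0.02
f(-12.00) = 0.02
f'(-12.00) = 0.00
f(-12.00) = 0.02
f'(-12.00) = 0.00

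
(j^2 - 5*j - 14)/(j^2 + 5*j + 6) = (j - 7)/(j + 3)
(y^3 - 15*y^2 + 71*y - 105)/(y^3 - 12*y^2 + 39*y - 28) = (y^2 - 8*y + 15)/(y^2 - 5*y + 4)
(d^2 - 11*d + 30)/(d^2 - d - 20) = (d - 6)/(d + 4)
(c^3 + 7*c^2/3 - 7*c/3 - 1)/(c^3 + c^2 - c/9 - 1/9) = 3*(c^2 + 2*c - 3)/(3*c^2 + 2*c - 1)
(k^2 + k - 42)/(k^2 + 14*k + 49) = (k - 6)/(k + 7)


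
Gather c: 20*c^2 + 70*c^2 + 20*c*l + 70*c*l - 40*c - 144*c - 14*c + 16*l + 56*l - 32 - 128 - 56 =90*c^2 + c*(90*l - 198) + 72*l - 216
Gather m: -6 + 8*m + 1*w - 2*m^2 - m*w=-2*m^2 + m*(8 - w) + w - 6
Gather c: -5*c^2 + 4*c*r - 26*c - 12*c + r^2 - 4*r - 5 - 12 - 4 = -5*c^2 + c*(4*r - 38) + r^2 - 4*r - 21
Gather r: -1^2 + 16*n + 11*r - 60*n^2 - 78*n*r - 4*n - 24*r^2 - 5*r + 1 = -60*n^2 + 12*n - 24*r^2 + r*(6 - 78*n)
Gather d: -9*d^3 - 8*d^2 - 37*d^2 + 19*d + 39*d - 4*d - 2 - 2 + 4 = -9*d^3 - 45*d^2 + 54*d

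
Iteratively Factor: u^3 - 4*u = (u - 2)*(u^2 + 2*u) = u*(u - 2)*(u + 2)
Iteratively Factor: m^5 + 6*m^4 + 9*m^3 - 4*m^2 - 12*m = (m + 2)*(m^4 + 4*m^3 + m^2 - 6*m) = m*(m + 2)*(m^3 + 4*m^2 + m - 6) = m*(m + 2)^2*(m^2 + 2*m - 3) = m*(m - 1)*(m + 2)^2*(m + 3)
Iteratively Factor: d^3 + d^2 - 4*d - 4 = (d + 1)*(d^2 - 4) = (d - 2)*(d + 1)*(d + 2)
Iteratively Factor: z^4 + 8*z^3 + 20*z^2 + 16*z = (z)*(z^3 + 8*z^2 + 20*z + 16) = z*(z + 2)*(z^2 + 6*z + 8) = z*(z + 2)*(z + 4)*(z + 2)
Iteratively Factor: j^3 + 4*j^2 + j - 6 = (j - 1)*(j^2 + 5*j + 6) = (j - 1)*(j + 2)*(j + 3)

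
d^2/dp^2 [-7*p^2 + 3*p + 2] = -14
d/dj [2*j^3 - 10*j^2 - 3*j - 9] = 6*j^2 - 20*j - 3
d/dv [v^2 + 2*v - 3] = 2*v + 2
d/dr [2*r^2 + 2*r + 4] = 4*r + 2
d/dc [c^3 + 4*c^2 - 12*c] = 3*c^2 + 8*c - 12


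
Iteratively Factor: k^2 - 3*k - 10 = (k - 5)*(k + 2)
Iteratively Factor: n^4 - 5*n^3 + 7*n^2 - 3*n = (n)*(n^3 - 5*n^2 + 7*n - 3) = n*(n - 1)*(n^2 - 4*n + 3) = n*(n - 1)^2*(n - 3)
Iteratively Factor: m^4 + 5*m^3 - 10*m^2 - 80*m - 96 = (m - 4)*(m^3 + 9*m^2 + 26*m + 24) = (m - 4)*(m + 2)*(m^2 + 7*m + 12) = (m - 4)*(m + 2)*(m + 4)*(m + 3)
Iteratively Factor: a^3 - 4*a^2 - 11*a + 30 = (a + 3)*(a^2 - 7*a + 10) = (a - 2)*(a + 3)*(a - 5)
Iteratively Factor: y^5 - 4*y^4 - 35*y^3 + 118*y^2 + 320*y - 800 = (y - 5)*(y^4 + y^3 - 30*y^2 - 32*y + 160) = (y - 5)^2*(y^3 + 6*y^2 - 32) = (y - 5)^2*(y + 4)*(y^2 + 2*y - 8) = (y - 5)^2*(y + 4)^2*(y - 2)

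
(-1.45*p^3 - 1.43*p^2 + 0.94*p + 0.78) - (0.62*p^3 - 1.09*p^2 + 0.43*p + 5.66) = -2.07*p^3 - 0.34*p^2 + 0.51*p - 4.88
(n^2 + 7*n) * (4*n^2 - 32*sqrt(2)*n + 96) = 4*n^4 - 32*sqrt(2)*n^3 + 28*n^3 - 224*sqrt(2)*n^2 + 96*n^2 + 672*n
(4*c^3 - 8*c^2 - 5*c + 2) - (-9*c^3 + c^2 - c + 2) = 13*c^3 - 9*c^2 - 4*c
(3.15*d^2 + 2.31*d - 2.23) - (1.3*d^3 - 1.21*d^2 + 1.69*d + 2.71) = -1.3*d^3 + 4.36*d^2 + 0.62*d - 4.94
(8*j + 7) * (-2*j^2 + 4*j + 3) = -16*j^3 + 18*j^2 + 52*j + 21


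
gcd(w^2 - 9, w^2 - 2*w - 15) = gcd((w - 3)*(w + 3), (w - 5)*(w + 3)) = w + 3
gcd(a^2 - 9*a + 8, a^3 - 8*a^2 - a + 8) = a^2 - 9*a + 8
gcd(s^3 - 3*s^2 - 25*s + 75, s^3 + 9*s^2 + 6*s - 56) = 1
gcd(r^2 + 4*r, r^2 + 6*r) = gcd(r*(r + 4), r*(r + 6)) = r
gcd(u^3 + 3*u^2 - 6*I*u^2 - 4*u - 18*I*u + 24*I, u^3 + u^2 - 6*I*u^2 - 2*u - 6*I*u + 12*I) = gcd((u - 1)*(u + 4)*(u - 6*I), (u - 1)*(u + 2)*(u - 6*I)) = u^2 + u*(-1 - 6*I) + 6*I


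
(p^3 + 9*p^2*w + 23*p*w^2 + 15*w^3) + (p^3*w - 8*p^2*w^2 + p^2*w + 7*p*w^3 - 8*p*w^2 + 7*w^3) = p^3*w + p^3 - 8*p^2*w^2 + 10*p^2*w + 7*p*w^3 + 15*p*w^2 + 22*w^3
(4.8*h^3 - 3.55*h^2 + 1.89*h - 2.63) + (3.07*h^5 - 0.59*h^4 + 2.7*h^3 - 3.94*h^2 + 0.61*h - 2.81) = 3.07*h^5 - 0.59*h^4 + 7.5*h^3 - 7.49*h^2 + 2.5*h - 5.44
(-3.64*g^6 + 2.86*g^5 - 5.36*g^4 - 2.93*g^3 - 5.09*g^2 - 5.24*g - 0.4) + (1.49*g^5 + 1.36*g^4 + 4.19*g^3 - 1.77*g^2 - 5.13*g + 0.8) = -3.64*g^6 + 4.35*g^5 - 4.0*g^4 + 1.26*g^3 - 6.86*g^2 - 10.37*g + 0.4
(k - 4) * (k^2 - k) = k^3 - 5*k^2 + 4*k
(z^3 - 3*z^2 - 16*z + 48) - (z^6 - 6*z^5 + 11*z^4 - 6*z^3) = -z^6 + 6*z^5 - 11*z^4 + 7*z^3 - 3*z^2 - 16*z + 48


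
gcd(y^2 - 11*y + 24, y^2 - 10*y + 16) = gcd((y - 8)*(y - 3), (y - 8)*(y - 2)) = y - 8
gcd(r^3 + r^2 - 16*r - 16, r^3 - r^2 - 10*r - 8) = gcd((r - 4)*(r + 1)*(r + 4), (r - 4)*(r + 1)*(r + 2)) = r^2 - 3*r - 4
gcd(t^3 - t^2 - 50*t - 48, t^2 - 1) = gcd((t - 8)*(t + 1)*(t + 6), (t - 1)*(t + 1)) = t + 1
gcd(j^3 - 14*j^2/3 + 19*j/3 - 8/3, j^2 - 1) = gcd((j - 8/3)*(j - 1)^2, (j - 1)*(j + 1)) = j - 1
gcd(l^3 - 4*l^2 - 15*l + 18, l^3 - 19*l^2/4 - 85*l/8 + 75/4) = l - 6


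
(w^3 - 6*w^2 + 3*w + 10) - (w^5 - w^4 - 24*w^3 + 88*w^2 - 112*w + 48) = -w^5 + w^4 + 25*w^3 - 94*w^2 + 115*w - 38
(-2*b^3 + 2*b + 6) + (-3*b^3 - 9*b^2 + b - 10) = -5*b^3 - 9*b^2 + 3*b - 4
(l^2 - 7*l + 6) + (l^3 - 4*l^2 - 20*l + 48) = l^3 - 3*l^2 - 27*l + 54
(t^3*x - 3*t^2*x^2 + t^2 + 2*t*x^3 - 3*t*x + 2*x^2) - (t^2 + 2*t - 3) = t^3*x - 3*t^2*x^2 + 2*t*x^3 - 3*t*x - 2*t + 2*x^2 + 3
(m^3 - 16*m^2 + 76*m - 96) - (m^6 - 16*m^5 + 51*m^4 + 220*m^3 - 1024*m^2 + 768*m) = -m^6 + 16*m^5 - 51*m^4 - 219*m^3 + 1008*m^2 - 692*m - 96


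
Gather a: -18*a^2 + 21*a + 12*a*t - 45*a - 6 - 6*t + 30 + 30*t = -18*a^2 + a*(12*t - 24) + 24*t + 24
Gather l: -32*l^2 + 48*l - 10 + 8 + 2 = -32*l^2 + 48*l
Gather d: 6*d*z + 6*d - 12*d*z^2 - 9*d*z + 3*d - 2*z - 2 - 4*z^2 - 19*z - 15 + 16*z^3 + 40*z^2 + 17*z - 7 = d*(-12*z^2 - 3*z + 9) + 16*z^3 + 36*z^2 - 4*z - 24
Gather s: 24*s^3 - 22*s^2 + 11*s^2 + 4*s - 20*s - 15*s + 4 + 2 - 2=24*s^3 - 11*s^2 - 31*s + 4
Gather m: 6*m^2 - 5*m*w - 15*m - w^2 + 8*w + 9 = 6*m^2 + m*(-5*w - 15) - w^2 + 8*w + 9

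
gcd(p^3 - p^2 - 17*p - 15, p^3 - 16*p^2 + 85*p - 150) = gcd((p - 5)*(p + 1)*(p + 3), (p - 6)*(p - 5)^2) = p - 5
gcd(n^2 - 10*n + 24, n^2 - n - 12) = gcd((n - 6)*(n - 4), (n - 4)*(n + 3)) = n - 4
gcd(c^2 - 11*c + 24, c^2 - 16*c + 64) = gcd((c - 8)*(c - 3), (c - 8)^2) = c - 8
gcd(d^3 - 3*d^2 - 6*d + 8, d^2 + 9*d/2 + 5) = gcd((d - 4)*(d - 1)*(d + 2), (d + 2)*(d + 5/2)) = d + 2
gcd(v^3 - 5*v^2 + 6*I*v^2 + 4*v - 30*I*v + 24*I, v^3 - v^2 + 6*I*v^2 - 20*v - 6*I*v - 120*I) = v + 6*I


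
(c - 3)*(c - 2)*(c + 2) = c^3 - 3*c^2 - 4*c + 12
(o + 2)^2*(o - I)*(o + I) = o^4 + 4*o^3 + 5*o^2 + 4*o + 4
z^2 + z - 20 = (z - 4)*(z + 5)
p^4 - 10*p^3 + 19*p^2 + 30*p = p*(p - 6)*(p - 5)*(p + 1)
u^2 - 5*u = u*(u - 5)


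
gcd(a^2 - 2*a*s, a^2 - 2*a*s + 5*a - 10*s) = -a + 2*s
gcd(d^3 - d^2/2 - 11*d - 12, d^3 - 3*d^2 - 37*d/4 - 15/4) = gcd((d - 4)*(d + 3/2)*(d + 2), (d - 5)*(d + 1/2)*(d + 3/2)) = d + 3/2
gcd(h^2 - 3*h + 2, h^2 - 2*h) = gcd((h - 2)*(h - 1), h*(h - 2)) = h - 2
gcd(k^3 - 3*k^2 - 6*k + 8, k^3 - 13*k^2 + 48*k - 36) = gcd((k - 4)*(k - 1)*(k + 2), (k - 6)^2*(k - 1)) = k - 1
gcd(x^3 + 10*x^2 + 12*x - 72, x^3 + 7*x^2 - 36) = x^2 + 4*x - 12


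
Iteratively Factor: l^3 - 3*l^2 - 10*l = (l + 2)*(l^2 - 5*l) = (l - 5)*(l + 2)*(l)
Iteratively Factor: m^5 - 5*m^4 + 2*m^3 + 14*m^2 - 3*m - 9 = (m - 1)*(m^4 - 4*m^3 - 2*m^2 + 12*m + 9) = (m - 1)*(m + 1)*(m^3 - 5*m^2 + 3*m + 9) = (m - 3)*(m - 1)*(m + 1)*(m^2 - 2*m - 3) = (m - 3)*(m - 1)*(m + 1)^2*(m - 3)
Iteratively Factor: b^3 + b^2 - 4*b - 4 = (b + 2)*(b^2 - b - 2) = (b - 2)*(b + 2)*(b + 1)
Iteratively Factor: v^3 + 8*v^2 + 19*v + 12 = (v + 3)*(v^2 + 5*v + 4) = (v + 3)*(v + 4)*(v + 1)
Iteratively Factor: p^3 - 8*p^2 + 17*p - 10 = (p - 2)*(p^2 - 6*p + 5) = (p - 5)*(p - 2)*(p - 1)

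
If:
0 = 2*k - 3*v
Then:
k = 3*v/2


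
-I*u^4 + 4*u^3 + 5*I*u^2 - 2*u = u*(u + I)*(u + 2*I)*(-I*u + 1)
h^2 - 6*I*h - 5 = (h - 5*I)*(h - I)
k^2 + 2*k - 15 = (k - 3)*(k + 5)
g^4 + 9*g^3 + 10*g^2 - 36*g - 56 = (g - 2)*(g + 2)^2*(g + 7)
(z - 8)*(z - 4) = z^2 - 12*z + 32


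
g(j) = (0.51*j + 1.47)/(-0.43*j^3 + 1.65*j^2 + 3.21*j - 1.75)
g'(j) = (0.51*j + 1.47)*(1.29*j^2 - 3.3*j - 3.21)/(-0.43*j^3 + 1.65*j^2 + 3.21*j - 1.75)^2 + 0.51/(-0.43*j^3 + 1.65*j^2 + 3.21*j - 1.75)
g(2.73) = 0.27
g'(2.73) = -0.02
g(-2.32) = 0.06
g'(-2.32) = 0.23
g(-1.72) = -2.94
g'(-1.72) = 88.92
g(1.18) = 0.57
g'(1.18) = -0.69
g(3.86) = 0.33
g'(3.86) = 0.15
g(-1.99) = 0.25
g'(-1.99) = 1.49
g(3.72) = 0.31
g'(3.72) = 0.11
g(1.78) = 0.35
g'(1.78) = -0.18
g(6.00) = -0.28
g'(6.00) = 0.38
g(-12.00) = -0.00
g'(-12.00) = -0.00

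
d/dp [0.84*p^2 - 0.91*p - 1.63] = 1.68*p - 0.91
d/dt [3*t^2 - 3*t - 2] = 6*t - 3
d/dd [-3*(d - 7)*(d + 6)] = 3 - 6*d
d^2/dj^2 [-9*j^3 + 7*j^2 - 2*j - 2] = 14 - 54*j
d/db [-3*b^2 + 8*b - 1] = 8 - 6*b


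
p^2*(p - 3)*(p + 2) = p^4 - p^3 - 6*p^2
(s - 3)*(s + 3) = s^2 - 9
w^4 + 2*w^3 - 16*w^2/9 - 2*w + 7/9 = (w - 1)*(w - 1/3)*(w + 1)*(w + 7/3)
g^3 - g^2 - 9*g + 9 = (g - 3)*(g - 1)*(g + 3)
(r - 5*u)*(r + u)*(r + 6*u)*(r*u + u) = r^4*u + 2*r^3*u^2 + r^3*u - 29*r^2*u^3 + 2*r^2*u^2 - 30*r*u^4 - 29*r*u^3 - 30*u^4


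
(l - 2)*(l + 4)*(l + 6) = l^3 + 8*l^2 + 4*l - 48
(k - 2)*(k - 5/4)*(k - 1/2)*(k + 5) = k^4 + 5*k^3/4 - 117*k^2/8 + 155*k/8 - 25/4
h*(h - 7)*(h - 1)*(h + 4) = h^4 - 4*h^3 - 25*h^2 + 28*h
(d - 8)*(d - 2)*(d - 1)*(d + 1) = d^4 - 10*d^3 + 15*d^2 + 10*d - 16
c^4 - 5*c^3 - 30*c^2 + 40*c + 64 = (c - 8)*(c - 2)*(c + 1)*(c + 4)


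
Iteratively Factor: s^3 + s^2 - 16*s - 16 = (s + 1)*(s^2 - 16) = (s - 4)*(s + 1)*(s + 4)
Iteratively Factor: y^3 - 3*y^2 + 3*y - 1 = (y - 1)*(y^2 - 2*y + 1) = (y - 1)^2*(y - 1)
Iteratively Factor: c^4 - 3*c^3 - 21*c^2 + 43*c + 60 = (c + 1)*(c^3 - 4*c^2 - 17*c + 60) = (c + 1)*(c + 4)*(c^2 - 8*c + 15) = (c - 5)*(c + 1)*(c + 4)*(c - 3)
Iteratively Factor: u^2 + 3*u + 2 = (u + 1)*(u + 2)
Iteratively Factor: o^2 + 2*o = (o)*(o + 2)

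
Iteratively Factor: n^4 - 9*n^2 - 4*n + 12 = (n + 2)*(n^3 - 2*n^2 - 5*n + 6) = (n - 1)*(n + 2)*(n^2 - n - 6) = (n - 1)*(n + 2)^2*(n - 3)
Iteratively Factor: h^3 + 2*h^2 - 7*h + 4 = (h - 1)*(h^2 + 3*h - 4) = (h - 1)^2*(h + 4)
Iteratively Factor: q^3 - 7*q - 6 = (q + 2)*(q^2 - 2*q - 3) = (q + 1)*(q + 2)*(q - 3)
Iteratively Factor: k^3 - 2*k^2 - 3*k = (k + 1)*(k^2 - 3*k) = k*(k + 1)*(k - 3)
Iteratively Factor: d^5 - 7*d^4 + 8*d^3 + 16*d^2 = (d + 1)*(d^4 - 8*d^3 + 16*d^2) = (d - 4)*(d + 1)*(d^3 - 4*d^2) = d*(d - 4)*(d + 1)*(d^2 - 4*d) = d*(d - 4)^2*(d + 1)*(d)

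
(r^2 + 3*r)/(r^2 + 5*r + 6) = r/(r + 2)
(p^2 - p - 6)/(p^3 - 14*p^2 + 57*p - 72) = (p + 2)/(p^2 - 11*p + 24)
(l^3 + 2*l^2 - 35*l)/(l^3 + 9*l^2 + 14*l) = (l - 5)/(l + 2)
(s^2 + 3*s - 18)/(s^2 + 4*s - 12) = (s - 3)/(s - 2)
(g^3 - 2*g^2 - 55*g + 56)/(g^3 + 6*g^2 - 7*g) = (g - 8)/g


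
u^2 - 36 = (u - 6)*(u + 6)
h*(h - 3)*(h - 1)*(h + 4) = h^4 - 13*h^2 + 12*h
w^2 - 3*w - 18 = (w - 6)*(w + 3)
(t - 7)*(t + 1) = t^2 - 6*t - 7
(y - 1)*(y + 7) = y^2 + 6*y - 7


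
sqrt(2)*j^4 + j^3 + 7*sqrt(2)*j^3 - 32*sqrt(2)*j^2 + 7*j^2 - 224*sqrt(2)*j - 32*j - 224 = (j + 7)*(j - 4*sqrt(2))*(j + 4*sqrt(2))*(sqrt(2)*j + 1)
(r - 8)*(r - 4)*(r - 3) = r^3 - 15*r^2 + 68*r - 96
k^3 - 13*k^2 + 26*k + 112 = (k - 8)*(k - 7)*(k + 2)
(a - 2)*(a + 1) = a^2 - a - 2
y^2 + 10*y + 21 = (y + 3)*(y + 7)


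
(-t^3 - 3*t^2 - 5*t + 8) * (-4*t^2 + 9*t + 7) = 4*t^5 + 3*t^4 - 14*t^3 - 98*t^2 + 37*t + 56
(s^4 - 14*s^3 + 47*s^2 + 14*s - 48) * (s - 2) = s^5 - 16*s^4 + 75*s^3 - 80*s^2 - 76*s + 96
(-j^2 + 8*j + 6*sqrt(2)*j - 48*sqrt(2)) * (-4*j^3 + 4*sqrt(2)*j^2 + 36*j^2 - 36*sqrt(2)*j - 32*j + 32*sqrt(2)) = 4*j^5 - 68*j^4 - 28*sqrt(2)*j^4 + 368*j^3 + 476*sqrt(2)*j^3 - 2240*sqrt(2)*j^2 - 1072*j^2 + 1792*sqrt(2)*j + 3840*j - 3072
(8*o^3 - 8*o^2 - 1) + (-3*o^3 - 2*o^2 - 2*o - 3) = 5*o^3 - 10*o^2 - 2*o - 4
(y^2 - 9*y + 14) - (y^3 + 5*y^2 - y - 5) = -y^3 - 4*y^2 - 8*y + 19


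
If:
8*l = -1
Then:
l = -1/8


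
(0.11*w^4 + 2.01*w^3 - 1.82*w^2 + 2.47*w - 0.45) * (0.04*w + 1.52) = 0.0044*w^5 + 0.2476*w^4 + 2.9824*w^3 - 2.6676*w^2 + 3.7364*w - 0.684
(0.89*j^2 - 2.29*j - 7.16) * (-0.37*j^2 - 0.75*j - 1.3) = -0.3293*j^4 + 0.1798*j^3 + 3.2097*j^2 + 8.347*j + 9.308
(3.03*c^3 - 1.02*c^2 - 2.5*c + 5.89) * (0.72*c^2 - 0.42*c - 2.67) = 2.1816*c^5 - 2.007*c^4 - 9.4617*c^3 + 8.0142*c^2 + 4.2012*c - 15.7263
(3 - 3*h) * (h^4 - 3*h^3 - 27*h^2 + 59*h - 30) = -3*h^5 + 12*h^4 + 72*h^3 - 258*h^2 + 267*h - 90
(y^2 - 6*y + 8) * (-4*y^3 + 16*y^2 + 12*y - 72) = -4*y^5 + 40*y^4 - 116*y^3 - 16*y^2 + 528*y - 576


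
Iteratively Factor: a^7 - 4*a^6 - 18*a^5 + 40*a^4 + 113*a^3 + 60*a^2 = (a + 1)*(a^6 - 5*a^5 - 13*a^4 + 53*a^3 + 60*a^2) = (a + 1)*(a + 3)*(a^5 - 8*a^4 + 11*a^3 + 20*a^2) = a*(a + 1)*(a + 3)*(a^4 - 8*a^3 + 11*a^2 + 20*a) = a*(a - 4)*(a + 1)*(a + 3)*(a^3 - 4*a^2 - 5*a) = a*(a - 5)*(a - 4)*(a + 1)*(a + 3)*(a^2 + a) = a^2*(a - 5)*(a - 4)*(a + 1)*(a + 3)*(a + 1)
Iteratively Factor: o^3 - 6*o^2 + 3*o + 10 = (o - 2)*(o^2 - 4*o - 5) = (o - 2)*(o + 1)*(o - 5)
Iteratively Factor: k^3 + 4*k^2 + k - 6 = (k + 2)*(k^2 + 2*k - 3) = (k - 1)*(k + 2)*(k + 3)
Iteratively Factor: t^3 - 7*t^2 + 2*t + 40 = (t - 5)*(t^2 - 2*t - 8) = (t - 5)*(t + 2)*(t - 4)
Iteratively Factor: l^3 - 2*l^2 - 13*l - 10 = (l + 1)*(l^2 - 3*l - 10) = (l - 5)*(l + 1)*(l + 2)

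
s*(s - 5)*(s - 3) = s^3 - 8*s^2 + 15*s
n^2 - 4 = (n - 2)*(n + 2)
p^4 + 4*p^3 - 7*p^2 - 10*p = p*(p - 2)*(p + 1)*(p + 5)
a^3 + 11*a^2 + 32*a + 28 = (a + 2)^2*(a + 7)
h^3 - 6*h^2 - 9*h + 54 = (h - 6)*(h - 3)*(h + 3)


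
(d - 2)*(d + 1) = d^2 - d - 2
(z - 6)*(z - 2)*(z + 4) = z^3 - 4*z^2 - 20*z + 48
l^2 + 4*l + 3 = (l + 1)*(l + 3)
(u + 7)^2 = u^2 + 14*u + 49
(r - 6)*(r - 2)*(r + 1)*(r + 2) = r^4 - 5*r^3 - 10*r^2 + 20*r + 24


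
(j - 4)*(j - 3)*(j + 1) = j^3 - 6*j^2 + 5*j + 12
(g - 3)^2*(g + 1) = g^3 - 5*g^2 + 3*g + 9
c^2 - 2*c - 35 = (c - 7)*(c + 5)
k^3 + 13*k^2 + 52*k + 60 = (k + 2)*(k + 5)*(k + 6)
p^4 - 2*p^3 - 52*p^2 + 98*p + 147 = (p - 7)*(p - 3)*(p + 1)*(p + 7)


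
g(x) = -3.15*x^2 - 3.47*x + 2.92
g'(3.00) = -22.37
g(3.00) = -35.84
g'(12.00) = -79.07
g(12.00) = -492.32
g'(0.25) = -5.04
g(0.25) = 1.86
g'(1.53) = -13.11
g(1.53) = -9.76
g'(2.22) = -17.46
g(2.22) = -20.31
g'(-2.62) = 13.04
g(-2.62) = -9.61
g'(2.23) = -17.52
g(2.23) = -20.48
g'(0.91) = -9.20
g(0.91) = -2.85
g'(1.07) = -10.21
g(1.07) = -4.40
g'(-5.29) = 29.86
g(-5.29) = -66.87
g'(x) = -6.3*x - 3.47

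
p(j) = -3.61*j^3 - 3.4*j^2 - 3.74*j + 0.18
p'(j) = -10.83*j^2 - 6.8*j - 3.74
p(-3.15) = 91.06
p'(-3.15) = -89.78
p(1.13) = -13.60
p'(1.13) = -25.25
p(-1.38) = 8.35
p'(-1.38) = -14.98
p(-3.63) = 141.63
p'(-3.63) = -121.76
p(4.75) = -481.19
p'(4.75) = -280.39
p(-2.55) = 47.47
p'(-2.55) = -56.82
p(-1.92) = 20.38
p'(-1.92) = -30.61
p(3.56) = -219.10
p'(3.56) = -165.20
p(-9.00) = 2390.13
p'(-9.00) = -819.77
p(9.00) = -2940.57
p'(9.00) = -942.17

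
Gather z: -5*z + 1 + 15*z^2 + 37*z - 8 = 15*z^2 + 32*z - 7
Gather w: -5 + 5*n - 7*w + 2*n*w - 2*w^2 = 5*n - 2*w^2 + w*(2*n - 7) - 5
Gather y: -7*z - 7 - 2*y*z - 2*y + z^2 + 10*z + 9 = y*(-2*z - 2) + z^2 + 3*z + 2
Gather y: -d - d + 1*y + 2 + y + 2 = -2*d + 2*y + 4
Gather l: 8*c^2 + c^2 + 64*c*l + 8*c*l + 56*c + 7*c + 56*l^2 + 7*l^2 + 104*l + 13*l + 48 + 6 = 9*c^2 + 63*c + 63*l^2 + l*(72*c + 117) + 54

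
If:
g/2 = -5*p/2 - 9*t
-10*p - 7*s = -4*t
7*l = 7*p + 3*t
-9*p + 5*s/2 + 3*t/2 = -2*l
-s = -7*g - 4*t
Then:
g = 0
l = 0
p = 0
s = 0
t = 0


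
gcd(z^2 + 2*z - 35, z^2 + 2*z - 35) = z^2 + 2*z - 35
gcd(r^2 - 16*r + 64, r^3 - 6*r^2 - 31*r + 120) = r - 8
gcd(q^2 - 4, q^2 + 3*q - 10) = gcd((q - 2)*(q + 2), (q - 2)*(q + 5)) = q - 2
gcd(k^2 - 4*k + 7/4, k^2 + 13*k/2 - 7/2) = k - 1/2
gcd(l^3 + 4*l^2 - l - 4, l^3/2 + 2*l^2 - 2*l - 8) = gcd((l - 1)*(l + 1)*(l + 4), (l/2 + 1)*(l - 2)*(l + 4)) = l + 4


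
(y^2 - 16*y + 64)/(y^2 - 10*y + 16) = (y - 8)/(y - 2)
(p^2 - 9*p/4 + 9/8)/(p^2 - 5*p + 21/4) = (4*p - 3)/(2*(2*p - 7))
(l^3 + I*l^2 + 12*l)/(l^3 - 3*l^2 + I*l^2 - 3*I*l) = (l^2 + I*l + 12)/(l^2 + l*(-3 + I) - 3*I)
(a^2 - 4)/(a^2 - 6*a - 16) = (a - 2)/(a - 8)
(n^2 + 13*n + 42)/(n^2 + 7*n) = (n + 6)/n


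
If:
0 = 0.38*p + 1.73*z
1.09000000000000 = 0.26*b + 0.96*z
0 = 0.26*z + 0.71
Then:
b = 14.28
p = 12.43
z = -2.73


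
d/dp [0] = 0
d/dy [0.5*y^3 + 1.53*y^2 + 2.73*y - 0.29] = 1.5*y^2 + 3.06*y + 2.73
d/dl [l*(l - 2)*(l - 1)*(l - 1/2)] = 4*l^3 - 21*l^2/2 + 7*l - 1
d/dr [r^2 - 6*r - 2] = 2*r - 6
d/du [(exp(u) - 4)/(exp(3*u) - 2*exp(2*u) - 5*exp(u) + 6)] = ((exp(u) - 4)*(-3*exp(2*u) + 4*exp(u) + 5) + exp(3*u) - 2*exp(2*u) - 5*exp(u) + 6)*exp(u)/(exp(3*u) - 2*exp(2*u) - 5*exp(u) + 6)^2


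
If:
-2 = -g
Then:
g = 2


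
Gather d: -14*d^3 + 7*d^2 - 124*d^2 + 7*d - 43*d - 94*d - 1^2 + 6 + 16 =-14*d^3 - 117*d^2 - 130*d + 21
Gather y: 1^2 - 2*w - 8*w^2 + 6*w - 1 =-8*w^2 + 4*w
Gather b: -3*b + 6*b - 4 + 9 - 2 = 3*b + 3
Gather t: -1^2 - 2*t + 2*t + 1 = 0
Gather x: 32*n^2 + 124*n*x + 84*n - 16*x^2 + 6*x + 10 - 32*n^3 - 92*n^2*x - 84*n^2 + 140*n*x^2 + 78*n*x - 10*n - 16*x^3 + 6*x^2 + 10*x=-32*n^3 - 52*n^2 + 74*n - 16*x^3 + x^2*(140*n - 10) + x*(-92*n^2 + 202*n + 16) + 10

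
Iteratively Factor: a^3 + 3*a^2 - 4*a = (a)*(a^2 + 3*a - 4) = a*(a - 1)*(a + 4)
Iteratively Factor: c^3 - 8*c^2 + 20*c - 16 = (c - 4)*(c^2 - 4*c + 4) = (c - 4)*(c - 2)*(c - 2)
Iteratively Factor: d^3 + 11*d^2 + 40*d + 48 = (d + 4)*(d^2 + 7*d + 12) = (d + 3)*(d + 4)*(d + 4)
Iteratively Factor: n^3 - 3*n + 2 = (n - 1)*(n^2 + n - 2) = (n - 1)*(n + 2)*(n - 1)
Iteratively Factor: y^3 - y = (y)*(y^2 - 1) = y*(y - 1)*(y + 1)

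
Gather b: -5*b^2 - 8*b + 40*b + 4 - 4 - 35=-5*b^2 + 32*b - 35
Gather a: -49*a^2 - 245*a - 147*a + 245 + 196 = -49*a^2 - 392*a + 441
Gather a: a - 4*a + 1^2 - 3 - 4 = -3*a - 6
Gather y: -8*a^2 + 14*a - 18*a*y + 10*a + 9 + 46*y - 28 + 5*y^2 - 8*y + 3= -8*a^2 + 24*a + 5*y^2 + y*(38 - 18*a) - 16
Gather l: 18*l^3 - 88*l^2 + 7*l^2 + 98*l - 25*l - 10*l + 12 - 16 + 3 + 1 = 18*l^3 - 81*l^2 + 63*l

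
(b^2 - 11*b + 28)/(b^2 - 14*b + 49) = (b - 4)/(b - 7)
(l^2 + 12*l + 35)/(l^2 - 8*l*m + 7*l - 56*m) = (l + 5)/(l - 8*m)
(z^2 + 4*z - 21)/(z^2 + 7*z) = (z - 3)/z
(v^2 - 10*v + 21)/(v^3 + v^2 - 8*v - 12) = (v - 7)/(v^2 + 4*v + 4)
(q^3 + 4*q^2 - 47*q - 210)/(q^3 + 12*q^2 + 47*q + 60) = (q^2 - q - 42)/(q^2 + 7*q + 12)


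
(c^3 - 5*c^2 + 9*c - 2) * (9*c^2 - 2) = 9*c^5 - 45*c^4 + 79*c^3 - 8*c^2 - 18*c + 4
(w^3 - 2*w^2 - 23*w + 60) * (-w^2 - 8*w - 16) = -w^5 - 6*w^4 + 23*w^3 + 156*w^2 - 112*w - 960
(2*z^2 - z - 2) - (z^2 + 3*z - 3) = z^2 - 4*z + 1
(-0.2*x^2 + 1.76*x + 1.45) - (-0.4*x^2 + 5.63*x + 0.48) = 0.2*x^2 - 3.87*x + 0.97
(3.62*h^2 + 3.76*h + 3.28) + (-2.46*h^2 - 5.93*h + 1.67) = 1.16*h^2 - 2.17*h + 4.95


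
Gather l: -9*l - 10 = -9*l - 10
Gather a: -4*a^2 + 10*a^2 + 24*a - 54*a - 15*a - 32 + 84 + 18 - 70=6*a^2 - 45*a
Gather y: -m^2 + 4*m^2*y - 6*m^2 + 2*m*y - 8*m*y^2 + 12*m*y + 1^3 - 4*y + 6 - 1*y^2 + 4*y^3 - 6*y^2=-7*m^2 + 4*y^3 + y^2*(-8*m - 7) + y*(4*m^2 + 14*m - 4) + 7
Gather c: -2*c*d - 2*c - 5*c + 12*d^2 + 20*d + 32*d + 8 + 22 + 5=c*(-2*d - 7) + 12*d^2 + 52*d + 35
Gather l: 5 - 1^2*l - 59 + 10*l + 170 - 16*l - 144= -7*l - 28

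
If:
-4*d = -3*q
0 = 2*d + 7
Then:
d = -7/2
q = -14/3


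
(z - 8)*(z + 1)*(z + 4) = z^3 - 3*z^2 - 36*z - 32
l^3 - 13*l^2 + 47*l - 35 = (l - 7)*(l - 5)*(l - 1)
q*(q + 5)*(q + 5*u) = q^3 + 5*q^2*u + 5*q^2 + 25*q*u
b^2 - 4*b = b*(b - 4)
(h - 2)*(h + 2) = h^2 - 4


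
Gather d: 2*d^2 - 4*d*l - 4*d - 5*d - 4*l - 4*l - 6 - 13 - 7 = 2*d^2 + d*(-4*l - 9) - 8*l - 26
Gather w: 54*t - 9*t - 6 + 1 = 45*t - 5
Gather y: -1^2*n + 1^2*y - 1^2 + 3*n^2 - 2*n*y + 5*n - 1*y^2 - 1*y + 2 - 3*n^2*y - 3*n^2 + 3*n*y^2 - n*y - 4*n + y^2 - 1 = 3*n*y^2 + y*(-3*n^2 - 3*n)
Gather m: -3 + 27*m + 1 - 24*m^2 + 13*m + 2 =-24*m^2 + 40*m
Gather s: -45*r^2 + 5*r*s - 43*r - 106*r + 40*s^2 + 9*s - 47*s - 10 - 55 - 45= -45*r^2 - 149*r + 40*s^2 + s*(5*r - 38) - 110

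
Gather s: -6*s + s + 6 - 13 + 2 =-5*s - 5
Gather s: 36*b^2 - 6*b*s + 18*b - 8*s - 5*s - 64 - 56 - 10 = 36*b^2 + 18*b + s*(-6*b - 13) - 130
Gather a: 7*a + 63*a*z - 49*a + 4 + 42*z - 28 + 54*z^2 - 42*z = a*(63*z - 42) + 54*z^2 - 24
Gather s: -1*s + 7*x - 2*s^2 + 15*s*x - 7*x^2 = -2*s^2 + s*(15*x - 1) - 7*x^2 + 7*x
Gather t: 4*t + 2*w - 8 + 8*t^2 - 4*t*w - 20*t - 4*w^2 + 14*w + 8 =8*t^2 + t*(-4*w - 16) - 4*w^2 + 16*w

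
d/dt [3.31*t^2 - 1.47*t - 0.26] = 6.62*t - 1.47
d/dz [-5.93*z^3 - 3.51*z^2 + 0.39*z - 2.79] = -17.79*z^2 - 7.02*z + 0.39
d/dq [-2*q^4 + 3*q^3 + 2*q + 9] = -8*q^3 + 9*q^2 + 2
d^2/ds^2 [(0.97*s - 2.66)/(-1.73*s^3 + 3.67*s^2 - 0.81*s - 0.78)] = (-17.418678*s^5 + 132.48513*s^4 - 293.62884*s^3 + 253.035408*s^2 - 85.641048*s + 19.945176)/(5.177717*s^9 - 32.951829*s^8 + 77.176338*s^7 - 73.284103*s^6 + 6.420798*s^5 + 30.851649*s^4 - 10.223199*s^3 - 5.16321*s^2 + 1.478412*s + 0.474552)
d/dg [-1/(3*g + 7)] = 3/(3*g + 7)^2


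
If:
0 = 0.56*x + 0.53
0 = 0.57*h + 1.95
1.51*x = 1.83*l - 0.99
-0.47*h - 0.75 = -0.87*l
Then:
No Solution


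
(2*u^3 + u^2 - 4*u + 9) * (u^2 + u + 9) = 2*u^5 + 3*u^4 + 15*u^3 + 14*u^2 - 27*u + 81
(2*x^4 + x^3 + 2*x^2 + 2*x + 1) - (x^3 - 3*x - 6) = 2*x^4 + 2*x^2 + 5*x + 7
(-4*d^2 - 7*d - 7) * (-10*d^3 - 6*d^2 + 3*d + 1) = 40*d^5 + 94*d^4 + 100*d^3 + 17*d^2 - 28*d - 7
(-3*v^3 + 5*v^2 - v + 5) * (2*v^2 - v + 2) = -6*v^5 + 13*v^4 - 13*v^3 + 21*v^2 - 7*v + 10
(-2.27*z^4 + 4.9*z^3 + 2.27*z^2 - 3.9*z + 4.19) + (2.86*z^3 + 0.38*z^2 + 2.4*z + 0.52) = -2.27*z^4 + 7.76*z^3 + 2.65*z^2 - 1.5*z + 4.71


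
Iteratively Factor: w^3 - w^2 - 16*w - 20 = (w - 5)*(w^2 + 4*w + 4) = (w - 5)*(w + 2)*(w + 2)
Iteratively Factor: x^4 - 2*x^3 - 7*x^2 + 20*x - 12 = (x + 3)*(x^3 - 5*x^2 + 8*x - 4) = (x - 2)*(x + 3)*(x^2 - 3*x + 2) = (x - 2)^2*(x + 3)*(x - 1)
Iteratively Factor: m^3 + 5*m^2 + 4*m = (m + 4)*(m^2 + m) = (m + 1)*(m + 4)*(m)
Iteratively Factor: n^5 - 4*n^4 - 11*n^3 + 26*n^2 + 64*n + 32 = (n + 1)*(n^4 - 5*n^3 - 6*n^2 + 32*n + 32) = (n - 4)*(n + 1)*(n^3 - n^2 - 10*n - 8) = (n - 4)*(n + 1)*(n + 2)*(n^2 - 3*n - 4) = (n - 4)^2*(n + 1)*(n + 2)*(n + 1)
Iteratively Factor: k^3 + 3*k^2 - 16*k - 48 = (k + 3)*(k^2 - 16) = (k - 4)*(k + 3)*(k + 4)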